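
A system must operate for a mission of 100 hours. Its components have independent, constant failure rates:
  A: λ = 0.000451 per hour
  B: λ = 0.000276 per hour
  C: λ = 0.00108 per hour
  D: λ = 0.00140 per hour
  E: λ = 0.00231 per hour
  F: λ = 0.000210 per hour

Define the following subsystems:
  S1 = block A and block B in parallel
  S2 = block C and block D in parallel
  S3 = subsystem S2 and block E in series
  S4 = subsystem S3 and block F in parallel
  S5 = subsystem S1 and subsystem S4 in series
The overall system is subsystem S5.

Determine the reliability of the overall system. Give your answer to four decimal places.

R(A) = exp(−0.000451 × 100) = 0.955902
R(B) = exp(−0.000276 × 100) = 0.972777
R(C) = exp(−0.00108 × 100) = 0.897628
R(D) = exp(−0.00140 × 100) = 0.869358
R(E) = exp(−0.00231 × 100) = 0.793739
R(F) = exp(−0.000210 × 100) = 0.979219
Parallel (A and B): 1 − (1 − 0.955902)(1 − 0.972777) = 0.998800
Parallel (C and D): 1 − (1 − 0.897628)(1 − 0.869358) = 0.986626
Series ([0.986626] and E): 0.986626 × 0.793739 = 0.783124
Parallel ([0.783124] and F): 1 − (1 − 0.783124)(1 − 0.979219) = 0.995493
Series ([0.998800] and [0.995493]): 0.998800 × 0.995493 = 0.9943

0.9943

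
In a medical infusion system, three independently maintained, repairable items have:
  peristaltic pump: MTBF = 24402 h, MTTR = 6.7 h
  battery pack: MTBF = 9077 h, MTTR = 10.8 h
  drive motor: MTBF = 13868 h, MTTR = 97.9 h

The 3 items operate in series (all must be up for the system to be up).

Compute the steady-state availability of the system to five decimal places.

0.99154

A(peristaltic pump) = MTBF/(MTBF+MTTR) = 24402/(24402+6.7) = 0.999726
A(battery pack) = MTBF/(MTBF+MTTR) = 9077/(9077+10.8) = 0.998812
A(drive motor) = MTBF/(MTBF+MTTR) = 13868/(13868+97.9) = 0.992990
Series availability: 0.999726 × 0.998812 × 0.992990 = 0.99154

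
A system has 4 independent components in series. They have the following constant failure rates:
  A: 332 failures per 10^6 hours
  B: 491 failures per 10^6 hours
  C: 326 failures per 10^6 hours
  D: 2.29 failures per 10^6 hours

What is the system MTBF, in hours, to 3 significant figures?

869

Series of exponential components: λ_sys = Σ λ_i
λ_sys = 0.000332 + 0.000491 + 0.000326 + 0.00000229 = 1.1513e-03 /h
MTBF = 1 / λ_sys = 869 h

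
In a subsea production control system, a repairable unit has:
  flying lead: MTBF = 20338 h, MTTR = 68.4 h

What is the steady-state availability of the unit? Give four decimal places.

A(flying lead) = MTBF/(MTBF+MTTR) = 20338/(20338+68.4) = 0.9966

0.9966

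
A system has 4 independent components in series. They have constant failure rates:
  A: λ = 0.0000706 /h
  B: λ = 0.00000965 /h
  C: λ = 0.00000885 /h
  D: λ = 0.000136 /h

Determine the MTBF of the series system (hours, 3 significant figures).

4440

Series of exponential components: λ_sys = Σ λ_i
λ_sys = 0.0000706 + 0.00000965 + 0.00000885 + 0.000136 = 2.2510e-04 /h
MTBF = 1 / λ_sys = 4440 h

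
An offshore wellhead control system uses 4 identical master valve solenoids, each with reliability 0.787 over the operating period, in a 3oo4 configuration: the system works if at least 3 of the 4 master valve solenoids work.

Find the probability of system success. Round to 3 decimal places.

R = Σ_{i=3}^{4} C(4,i) p^i (1−p)^{4−i} with p = 0.787
C(4,3)·0.787^3·0.213^1 = 0.41530
C(4,4)·0.787^4·0.213^0 = 0.38362
Sum = 0.799

0.799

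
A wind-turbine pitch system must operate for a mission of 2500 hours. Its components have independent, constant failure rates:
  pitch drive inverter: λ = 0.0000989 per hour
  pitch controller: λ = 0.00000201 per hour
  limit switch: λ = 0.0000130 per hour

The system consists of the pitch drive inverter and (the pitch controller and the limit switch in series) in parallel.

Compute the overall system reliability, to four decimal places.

0.9919

R(pitch drive inverter) = exp(−0.0000989 × 2500) = 0.780945
R(pitch controller) = exp(−0.00000201 × 2500) = 0.994988
R(limit switch) = exp(−0.0000130 × 2500) = 0.968022
Series (pitch controller and limit switch): 0.994988 × 0.968022 = 0.963170
Parallel (pitch drive inverter and [0.963170]): 1 − (1 − 0.780945)(1 − 0.963170) = 0.9919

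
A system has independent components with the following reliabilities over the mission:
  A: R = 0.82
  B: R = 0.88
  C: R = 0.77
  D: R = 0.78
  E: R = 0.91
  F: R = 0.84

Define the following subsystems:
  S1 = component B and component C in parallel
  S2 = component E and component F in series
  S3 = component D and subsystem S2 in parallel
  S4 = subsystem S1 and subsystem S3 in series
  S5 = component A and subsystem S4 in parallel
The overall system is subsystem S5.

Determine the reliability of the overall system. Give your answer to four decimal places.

0.9860

Parallel (B and C): 1 − (1 − 0.880000)(1 − 0.770000) = 0.972400
Series (E and F): 0.910000 × 0.840000 = 0.764400
Parallel (D and [0.764400]): 1 − (1 − 0.780000)(1 − 0.764400) = 0.948168
Series ([0.972400] and [0.948168]): 0.972400 × 0.948168 = 0.921999
Parallel (A and [0.921999]): 1 − (1 − 0.820000)(1 − 0.921999) = 0.9860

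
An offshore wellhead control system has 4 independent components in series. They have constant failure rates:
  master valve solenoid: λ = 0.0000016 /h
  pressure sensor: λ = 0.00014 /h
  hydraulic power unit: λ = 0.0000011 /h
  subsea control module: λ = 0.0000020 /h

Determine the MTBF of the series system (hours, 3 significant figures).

6910

Series of exponential components: λ_sys = Σ λ_i
λ_sys = 0.0000016 + 0.00014 + 0.0000011 + 0.0000020 = 1.4470e-04 /h
MTBF = 1 / λ_sys = 6910 h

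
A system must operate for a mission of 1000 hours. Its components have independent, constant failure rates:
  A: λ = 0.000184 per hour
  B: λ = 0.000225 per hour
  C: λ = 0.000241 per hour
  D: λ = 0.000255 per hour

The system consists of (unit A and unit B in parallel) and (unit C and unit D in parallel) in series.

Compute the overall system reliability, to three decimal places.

R(A) = exp(−0.000184 × 1000) = 0.83194
R(B) = exp(−0.000225 × 1000) = 0.79852
R(C) = exp(−0.000241 × 1000) = 0.78584
R(D) = exp(−0.000255 × 1000) = 0.77492
Parallel (A and B): 1 − (1 − 0.83194)(1 − 0.79852) = 0.96614
Parallel (C and D): 1 − (1 − 0.78584)(1 − 0.77492) = 0.95180
Series ([0.96614] and [0.95180]): 0.96614 × 0.95180 = 0.920

0.920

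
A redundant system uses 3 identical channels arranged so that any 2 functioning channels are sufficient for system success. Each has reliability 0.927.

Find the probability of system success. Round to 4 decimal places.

0.9848

R = Σ_{i=2}^{3} C(3,i) p^i (1−p)^{3−i} with p = 0.927
C(3,2)·0.927^2·0.073^1 = 0.188193
C(3,3)·0.927^3·0.073^0 = 0.796598
Sum = 0.9848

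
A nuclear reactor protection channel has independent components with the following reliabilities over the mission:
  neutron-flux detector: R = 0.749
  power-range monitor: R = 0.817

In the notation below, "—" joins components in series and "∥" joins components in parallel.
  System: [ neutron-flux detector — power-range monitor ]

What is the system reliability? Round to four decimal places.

Series (neutron-flux detector and power-range monitor): 0.749000 × 0.817000 = 0.6119

0.6119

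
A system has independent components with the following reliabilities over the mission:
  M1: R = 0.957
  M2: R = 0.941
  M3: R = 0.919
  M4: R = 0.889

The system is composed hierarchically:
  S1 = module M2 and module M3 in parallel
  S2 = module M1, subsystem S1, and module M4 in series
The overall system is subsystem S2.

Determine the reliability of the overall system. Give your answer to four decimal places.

0.8467

Parallel (M2 and M3): 1 − (1 − 0.941000)(1 − 0.919000) = 0.995221
Series (M1, [0.995221], and M4): 0.957000 × 0.995221 × 0.889000 = 0.8467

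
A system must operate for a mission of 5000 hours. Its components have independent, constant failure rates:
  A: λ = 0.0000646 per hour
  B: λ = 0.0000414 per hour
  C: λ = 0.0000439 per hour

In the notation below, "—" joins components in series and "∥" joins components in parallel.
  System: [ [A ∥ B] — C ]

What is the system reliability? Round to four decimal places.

0.7615

R(A) = exp(−0.0000646 × 5000) = 0.723974
R(B) = exp(−0.0000414 × 5000) = 0.813020
R(C) = exp(−0.0000439 × 5000) = 0.802920
Parallel (A and B): 1 − (1 − 0.723974)(1 − 0.813020) = 0.948389
Series ([0.948389] and C): 0.948389 × 0.802920 = 0.7615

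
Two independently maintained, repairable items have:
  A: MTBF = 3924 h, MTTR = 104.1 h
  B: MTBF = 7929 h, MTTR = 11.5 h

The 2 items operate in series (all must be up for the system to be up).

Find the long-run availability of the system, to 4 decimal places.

A(A) = MTBF/(MTBF+MTTR) = 3924/(3924+104.1) = 0.974157
A(B) = MTBF/(MTBF+MTTR) = 7929/(7929+11.5) = 0.998552
Series availability: 0.974157 × 0.998552 = 0.9727

0.9727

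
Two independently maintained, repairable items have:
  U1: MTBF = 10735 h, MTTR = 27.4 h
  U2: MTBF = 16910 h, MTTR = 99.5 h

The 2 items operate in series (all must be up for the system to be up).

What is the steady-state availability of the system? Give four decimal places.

0.9916

A(U1) = MTBF/(MTBF+MTTR) = 10735/(10735+27.4) = 0.997454
A(U2) = MTBF/(MTBF+MTTR) = 16910/(16910+99.5) = 0.994150
Series availability: 0.997454 × 0.994150 = 0.9916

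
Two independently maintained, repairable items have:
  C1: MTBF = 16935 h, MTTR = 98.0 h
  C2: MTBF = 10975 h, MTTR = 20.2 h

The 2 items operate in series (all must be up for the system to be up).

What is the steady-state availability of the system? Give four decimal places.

A(C1) = MTBF/(MTBF+MTTR) = 16935/(16935+98.0) = 0.994246
A(C2) = MTBF/(MTBF+MTTR) = 10975/(10975+20.2) = 0.998163
Series availability: 0.994246 × 0.998163 = 0.9924

0.9924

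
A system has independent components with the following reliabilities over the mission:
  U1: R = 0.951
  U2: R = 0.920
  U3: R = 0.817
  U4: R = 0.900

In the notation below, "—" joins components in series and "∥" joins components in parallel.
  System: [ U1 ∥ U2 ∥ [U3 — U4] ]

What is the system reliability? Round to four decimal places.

Series (U3 and U4): 0.817000 × 0.900000 = 0.735300
Parallel (U1, U2, and [0.735300]): 1 − (1 − 0.951000)(1 − 0.920000)(1 − 0.735300) = 0.9990

0.9990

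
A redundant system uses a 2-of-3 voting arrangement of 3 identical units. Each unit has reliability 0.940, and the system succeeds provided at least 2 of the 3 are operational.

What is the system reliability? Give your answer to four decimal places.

R = Σ_{i=2}^{3} C(3,i) p^i (1−p)^{3−i} with p = 0.940
C(3,2)·0.940^2·0.060^1 = 0.159048
C(3,3)·0.940^3·0.060^0 = 0.830584
Sum = 0.9896

0.9896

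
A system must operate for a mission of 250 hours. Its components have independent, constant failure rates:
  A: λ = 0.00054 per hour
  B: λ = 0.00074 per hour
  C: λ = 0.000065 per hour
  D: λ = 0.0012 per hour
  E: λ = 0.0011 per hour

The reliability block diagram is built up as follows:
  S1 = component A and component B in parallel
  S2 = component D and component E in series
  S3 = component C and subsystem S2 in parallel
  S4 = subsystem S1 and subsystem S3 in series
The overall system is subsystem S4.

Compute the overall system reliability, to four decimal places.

R(A) = exp(−0.00054 × 250) = 0.873716
R(B) = exp(−0.00074 × 250) = 0.831104
R(C) = exp(−0.000065 × 250) = 0.983881
R(D) = exp(−0.0012 × 250) = 0.740818
R(E) = exp(−0.0011 × 250) = 0.759572
Parallel (A and B): 1 − (1 − 0.873716)(1 − 0.831104) = 0.978671
Series (D and E): 0.740818 × 0.759572 = 0.562705
Parallel (C and [0.562705]): 1 − (1 − 0.983881)(1 − 0.562705) = 0.992951
Series ([0.978671] and [0.992951]): 0.978671 × 0.992951 = 0.9718

0.9718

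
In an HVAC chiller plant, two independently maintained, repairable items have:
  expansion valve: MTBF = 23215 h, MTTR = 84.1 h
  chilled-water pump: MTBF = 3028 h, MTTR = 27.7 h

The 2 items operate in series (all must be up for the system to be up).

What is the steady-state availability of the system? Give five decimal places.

A(expansion valve) = MTBF/(MTBF+MTTR) = 23215/(23215+84.1) = 0.996390
A(chilled-water pump) = MTBF/(MTBF+MTTR) = 3028/(3028+27.7) = 0.990935
Series availability: 0.996390 × 0.990935 = 0.98736

0.98736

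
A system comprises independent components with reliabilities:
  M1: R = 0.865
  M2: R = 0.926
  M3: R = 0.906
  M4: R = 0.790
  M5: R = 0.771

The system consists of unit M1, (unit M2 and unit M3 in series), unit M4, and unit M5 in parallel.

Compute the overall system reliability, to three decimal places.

0.999

Series (M2 and M3): 0.92600 × 0.90600 = 0.83896
Parallel (M1, [0.83896], M4, and M5): 1 − (1 − 0.86500)(1 − 0.83896)(1 − 0.79000)(1 − 0.77100) = 0.999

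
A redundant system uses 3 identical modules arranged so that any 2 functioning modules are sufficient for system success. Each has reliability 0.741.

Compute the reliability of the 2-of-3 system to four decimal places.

R = Σ_{i=2}^{3} C(3,i) p^i (1−p)^{3−i} with p = 0.741
C(3,2)·0.741^2·0.259^1 = 0.426636
C(3,3)·0.741^3·0.259^0 = 0.406869
Sum = 0.8335

0.8335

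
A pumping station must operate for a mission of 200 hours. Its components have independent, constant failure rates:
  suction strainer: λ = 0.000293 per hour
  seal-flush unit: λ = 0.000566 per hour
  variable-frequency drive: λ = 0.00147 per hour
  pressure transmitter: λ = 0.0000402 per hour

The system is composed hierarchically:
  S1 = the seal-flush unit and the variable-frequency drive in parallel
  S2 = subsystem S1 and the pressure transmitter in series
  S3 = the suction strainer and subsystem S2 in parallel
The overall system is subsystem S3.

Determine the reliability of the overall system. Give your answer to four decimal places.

R(suction strainer) = exp(−0.000293 × 200) = 0.943084
R(seal-flush unit) = exp(−0.000566 × 200) = 0.892972
R(variable-frequency drive) = exp(−0.00147 × 200) = 0.745276
R(pressure transmitter) = exp(−0.0000402 × 200) = 0.991992
Parallel (seal-flush unit and variable-frequency drive): 1 − (1 − 0.892972)(1 − 0.745276) = 0.972737
Series ([0.972737] and pressure transmitter): 0.972737 × 0.991992 = 0.964947
Parallel (suction strainer and [0.964947]): 1 − (1 − 0.943084)(1 − 0.964947) = 0.9980

0.9980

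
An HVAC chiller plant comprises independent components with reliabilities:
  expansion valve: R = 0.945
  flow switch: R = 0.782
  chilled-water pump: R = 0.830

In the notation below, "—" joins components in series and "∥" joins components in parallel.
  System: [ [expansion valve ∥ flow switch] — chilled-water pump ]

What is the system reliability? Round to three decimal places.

Parallel (expansion valve and flow switch): 1 − (1 − 0.94500)(1 − 0.78200) = 0.98801
Series ([0.98801] and chilled-water pump): 0.98801 × 0.83000 = 0.820

0.820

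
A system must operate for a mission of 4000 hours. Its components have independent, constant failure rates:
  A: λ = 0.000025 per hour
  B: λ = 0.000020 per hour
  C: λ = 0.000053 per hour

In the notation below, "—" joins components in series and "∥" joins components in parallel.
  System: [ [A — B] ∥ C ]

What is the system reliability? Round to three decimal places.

0.969

R(A) = exp(−0.000025 × 4000) = 0.90484
R(B) = exp(−0.000020 × 4000) = 0.92312
R(C) = exp(−0.000053 × 4000) = 0.80896
Series (A and B): 0.90484 × 0.92312 = 0.83528
Parallel ([0.83528] and C): 1 − (1 − 0.83528)(1 − 0.80896) = 0.969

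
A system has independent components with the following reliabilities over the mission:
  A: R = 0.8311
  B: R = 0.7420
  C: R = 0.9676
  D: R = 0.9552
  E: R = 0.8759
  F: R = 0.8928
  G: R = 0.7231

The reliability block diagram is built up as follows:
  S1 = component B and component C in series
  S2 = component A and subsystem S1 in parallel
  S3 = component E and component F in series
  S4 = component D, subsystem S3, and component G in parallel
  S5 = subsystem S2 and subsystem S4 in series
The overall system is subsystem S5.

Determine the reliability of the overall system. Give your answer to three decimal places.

Series (B and C): 0.74200 × 0.96760 = 0.71796
Parallel (A and [0.71796]): 1 − (1 − 0.83110)(1 − 0.71796) = 0.95236
Series (E and F): 0.87590 × 0.89280 = 0.78200
Parallel (D, [0.78200], and G): 1 − (1 − 0.95520)(1 − 0.78200)(1 − 0.72310) = 0.99730
Series ([0.95236] and [0.99730]): 0.95236 × 0.99730 = 0.950

0.950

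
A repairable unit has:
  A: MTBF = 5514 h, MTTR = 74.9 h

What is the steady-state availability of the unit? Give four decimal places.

A(A) = MTBF/(MTBF+MTTR) = 5514/(5514+74.9) = 0.9866

0.9866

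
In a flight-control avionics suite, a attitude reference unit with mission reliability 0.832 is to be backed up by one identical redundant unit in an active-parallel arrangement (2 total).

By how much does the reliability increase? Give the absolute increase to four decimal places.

R_before = 0.832
R_after = 1 − (1 − 0.832)^2 = 0.9718
ΔR = 0.9718 − 0.832 = 0.1398

0.1398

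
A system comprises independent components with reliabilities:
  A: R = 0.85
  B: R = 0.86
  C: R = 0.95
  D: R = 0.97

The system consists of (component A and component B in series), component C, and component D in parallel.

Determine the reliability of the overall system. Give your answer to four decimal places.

Series (A and B): 0.850000 × 0.860000 = 0.731000
Parallel ([0.731000], C, and D): 1 − (1 − 0.731000)(1 − 0.950000)(1 − 0.970000) = 0.9996

0.9996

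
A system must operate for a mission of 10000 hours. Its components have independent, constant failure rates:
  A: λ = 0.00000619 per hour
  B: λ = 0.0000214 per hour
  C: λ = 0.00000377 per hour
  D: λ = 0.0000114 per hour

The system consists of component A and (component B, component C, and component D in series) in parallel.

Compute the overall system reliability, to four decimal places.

0.9816

R(A) = exp(−0.00000619 × 10000) = 0.939977
R(B) = exp(−0.0000214 × 10000) = 0.807348
R(C) = exp(−0.00000377 × 10000) = 0.963002
R(D) = exp(−0.0000114 × 10000) = 0.892258
Series (B, C, and D): 0.807348 × 0.963002 × 0.892258 = 0.693711
Parallel (A and [0.693711]): 1 − (1 − 0.939977)(1 − 0.693711) = 0.9816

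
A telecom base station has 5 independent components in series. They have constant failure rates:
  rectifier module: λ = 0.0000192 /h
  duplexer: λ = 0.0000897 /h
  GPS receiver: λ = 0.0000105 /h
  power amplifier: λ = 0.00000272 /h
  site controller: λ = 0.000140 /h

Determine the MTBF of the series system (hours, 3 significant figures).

3820

Series of exponential components: λ_sys = Σ λ_i
λ_sys = 0.0000192 + 0.0000897 + 0.0000105 + 0.00000272 + 0.000140 = 2.6212e-04 /h
MTBF = 1 / λ_sys = 3820 h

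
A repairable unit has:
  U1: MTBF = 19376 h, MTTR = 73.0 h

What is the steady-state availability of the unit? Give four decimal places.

0.9962

A(U1) = MTBF/(MTBF+MTTR) = 19376/(19376+73.0) = 0.9962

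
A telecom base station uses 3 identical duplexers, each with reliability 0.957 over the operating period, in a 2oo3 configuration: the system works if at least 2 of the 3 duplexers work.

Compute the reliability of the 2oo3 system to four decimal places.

R = Σ_{i=2}^{3} C(3,i) p^i (1−p)^{3−i} with p = 0.957
C(3,2)·0.957^2·0.043^1 = 0.118145
C(3,3)·0.957^3·0.043^0 = 0.876467
Sum = 0.9946

0.9946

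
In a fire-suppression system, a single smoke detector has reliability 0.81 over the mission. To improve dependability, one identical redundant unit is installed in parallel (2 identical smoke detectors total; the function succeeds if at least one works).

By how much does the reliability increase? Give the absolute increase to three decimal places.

0.154

R_before = 0.81
R_after = 1 − (1 − 0.81)^2 = 0.964
ΔR = 0.964 − 0.81 = 0.154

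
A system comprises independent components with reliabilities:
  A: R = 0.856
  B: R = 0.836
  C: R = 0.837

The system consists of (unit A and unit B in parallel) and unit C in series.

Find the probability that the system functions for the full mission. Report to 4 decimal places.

Parallel (A and B): 1 − (1 − 0.856000)(1 − 0.836000) = 0.976384
Series ([0.976384] and C): 0.976384 × 0.837000 = 0.8172

0.8172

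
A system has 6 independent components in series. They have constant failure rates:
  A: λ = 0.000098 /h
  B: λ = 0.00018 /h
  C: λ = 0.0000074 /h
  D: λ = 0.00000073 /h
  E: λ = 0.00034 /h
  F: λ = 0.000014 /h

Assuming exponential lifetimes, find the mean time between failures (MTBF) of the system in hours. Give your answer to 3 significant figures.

Series of exponential components: λ_sys = Σ λ_i
λ_sys = 0.000098 + 0.00018 + 0.0000074 + 0.00000073 + 0.00034 + 0.000014 = 6.4013e-04 /h
MTBF = 1 / λ_sys = 1560 h

1560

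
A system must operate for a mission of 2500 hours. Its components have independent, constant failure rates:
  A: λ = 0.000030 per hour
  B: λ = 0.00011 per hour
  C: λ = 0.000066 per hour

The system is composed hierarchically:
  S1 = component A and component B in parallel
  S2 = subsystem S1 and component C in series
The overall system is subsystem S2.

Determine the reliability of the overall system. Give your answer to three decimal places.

0.833

R(A) = exp(−0.000030 × 2500) = 0.92774
R(B) = exp(−0.00011 × 2500) = 0.75957
R(C) = exp(−0.000066 × 2500) = 0.84789
Parallel (A and B): 1 − (1 − 0.92774)(1 − 0.75957) = 0.98263
Series ([0.98263] and C): 0.98263 × 0.84789 = 0.833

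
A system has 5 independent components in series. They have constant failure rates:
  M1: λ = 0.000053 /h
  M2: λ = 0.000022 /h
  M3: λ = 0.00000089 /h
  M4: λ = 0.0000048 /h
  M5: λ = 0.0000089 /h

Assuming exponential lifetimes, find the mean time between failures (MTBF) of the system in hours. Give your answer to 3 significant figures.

11200

Series of exponential components: λ_sys = Σ λ_i
λ_sys = 0.000053 + 0.000022 + 0.00000089 + 0.0000048 + 0.0000089 = 8.9590e-05 /h
MTBF = 1 / λ_sys = 11200 h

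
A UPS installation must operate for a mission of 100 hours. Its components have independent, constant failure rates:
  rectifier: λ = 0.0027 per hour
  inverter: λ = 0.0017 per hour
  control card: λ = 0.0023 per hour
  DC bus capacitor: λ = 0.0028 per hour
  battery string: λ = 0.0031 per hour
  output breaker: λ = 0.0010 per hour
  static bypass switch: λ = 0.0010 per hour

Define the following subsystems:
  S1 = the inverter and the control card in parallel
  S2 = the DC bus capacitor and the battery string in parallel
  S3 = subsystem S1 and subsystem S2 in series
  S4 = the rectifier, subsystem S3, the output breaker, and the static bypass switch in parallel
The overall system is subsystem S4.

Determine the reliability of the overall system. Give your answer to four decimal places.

0.9998

R(rectifier) = exp(−0.0027 × 100) = 0.763379
R(inverter) = exp(−0.0017 × 100) = 0.843665
R(control card) = exp(−0.0023 × 100) = 0.794534
R(DC bus capacitor) = exp(−0.0028 × 100) = 0.755784
R(battery string) = exp(−0.0031 × 100) = 0.733447
R(output breaker) = exp(−0.0010 × 100) = 0.904837
R(static bypass switch) = exp(−0.0010 × 100) = 0.904837
Parallel (inverter and control card): 1 − (1 − 0.843665)(1 − 0.794534) = 0.967878
Parallel (DC bus capacitor and battery string): 1 − (1 − 0.755784)(1 − 0.733447) = 0.934903
Series ([0.967878] and [0.934903]): 0.967878 × 0.934903 = 0.904872
Parallel (rectifier, [0.904872], output breaker, and static bypass switch): 1 − (1 − 0.763379)(1 − 0.904872)(1 − 0.904837)(1 − 0.904837) = 0.9998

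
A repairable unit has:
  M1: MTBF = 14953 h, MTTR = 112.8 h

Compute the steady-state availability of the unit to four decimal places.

A(M1) = MTBF/(MTBF+MTTR) = 14953/(14953+112.8) = 0.9925

0.9925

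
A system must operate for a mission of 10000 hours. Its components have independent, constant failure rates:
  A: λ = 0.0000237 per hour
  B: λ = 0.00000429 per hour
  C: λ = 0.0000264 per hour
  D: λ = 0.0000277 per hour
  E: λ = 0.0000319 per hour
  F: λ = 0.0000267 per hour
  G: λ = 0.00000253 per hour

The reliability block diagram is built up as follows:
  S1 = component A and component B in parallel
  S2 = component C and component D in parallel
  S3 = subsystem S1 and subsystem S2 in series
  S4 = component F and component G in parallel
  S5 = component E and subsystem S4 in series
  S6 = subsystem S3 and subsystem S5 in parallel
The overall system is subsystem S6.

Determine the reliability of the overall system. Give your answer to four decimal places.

R(A) = exp(−0.0000237 × 10000) = 0.788991
R(B) = exp(−0.00000429 × 10000) = 0.958007
R(C) = exp(−0.0000264 × 10000) = 0.767974
R(D) = exp(−0.0000277 × 10000) = 0.758054
R(E) = exp(−0.0000319 × 10000) = 0.726876
R(F) = exp(−0.0000267 × 10000) = 0.765673
R(G) = exp(−0.00000253 × 10000) = 0.975017
Parallel (A and B): 1 − (1 − 0.788991)(1 − 0.958007) = 0.991139
Parallel (C and D): 1 − (1 − 0.767974)(1 − 0.758054) = 0.943862
Series ([0.991139] and [0.943862]): 0.991139 × 0.943862 = 0.935498
Parallel (F and G): 1 − (1 − 0.765673)(1 − 0.975017) = 0.994146
Series (E and [0.994146]): 0.726876 × 0.994146 = 0.722621
Parallel ([0.935498] and [0.722621]): 1 − (1 − 0.935498)(1 − 0.722621) = 0.9821

0.9821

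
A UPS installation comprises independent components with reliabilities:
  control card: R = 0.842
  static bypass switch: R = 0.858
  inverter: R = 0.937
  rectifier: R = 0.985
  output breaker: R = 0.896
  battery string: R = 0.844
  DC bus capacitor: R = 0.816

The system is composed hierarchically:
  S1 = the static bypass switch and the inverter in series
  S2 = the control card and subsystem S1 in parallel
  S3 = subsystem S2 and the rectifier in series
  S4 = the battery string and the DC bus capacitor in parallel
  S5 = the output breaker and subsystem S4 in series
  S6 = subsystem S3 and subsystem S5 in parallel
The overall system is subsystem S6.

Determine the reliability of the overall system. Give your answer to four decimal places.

0.9941

Series (static bypass switch and inverter): 0.858000 × 0.937000 = 0.803946
Parallel (control card and [0.803946]): 1 − (1 − 0.842000)(1 − 0.803946) = 0.969023
Series ([0.969023] and rectifier): 0.969023 × 0.985000 = 0.954488
Parallel (battery string and DC bus capacitor): 1 − (1 − 0.844000)(1 − 0.816000) = 0.971296
Series (output breaker and [0.971296]): 0.896000 × 0.971296 = 0.870281
Parallel ([0.954488] and [0.870281]): 1 − (1 − 0.954488)(1 − 0.870281) = 0.9941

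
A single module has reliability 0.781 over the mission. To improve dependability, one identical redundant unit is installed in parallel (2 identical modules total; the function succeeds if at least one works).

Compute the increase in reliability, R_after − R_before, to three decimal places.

0.171

R_before = 0.781
R_after = 1 − (1 − 0.781)^2 = 0.952
ΔR = 0.952 − 0.781 = 0.171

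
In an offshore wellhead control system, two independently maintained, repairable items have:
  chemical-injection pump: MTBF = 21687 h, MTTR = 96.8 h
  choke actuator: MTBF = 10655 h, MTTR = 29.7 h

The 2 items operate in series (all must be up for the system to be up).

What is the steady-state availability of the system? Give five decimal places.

0.99279

A(chemical-injection pump) = MTBF/(MTBF+MTTR) = 21687/(21687+96.8) = 0.995556
A(choke actuator) = MTBF/(MTBF+MTTR) = 10655/(10655+29.7) = 0.997220
Series availability: 0.995556 × 0.997220 = 0.99279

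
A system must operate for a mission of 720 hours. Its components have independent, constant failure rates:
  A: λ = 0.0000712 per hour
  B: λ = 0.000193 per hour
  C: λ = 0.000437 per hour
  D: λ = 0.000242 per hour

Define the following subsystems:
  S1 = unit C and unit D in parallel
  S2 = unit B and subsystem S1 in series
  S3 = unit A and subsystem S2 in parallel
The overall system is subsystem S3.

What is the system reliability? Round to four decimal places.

R(A) = exp(−0.0000712 × 720) = 0.950028
R(B) = exp(−0.000193 × 720) = 0.870263
R(C) = exp(−0.000437 × 720) = 0.730052
R(D) = exp(−0.000242 × 720) = 0.840095
Parallel (C and D): 1 − (1 − 0.730052)(1 − 0.840095) = 0.956834
Series (B and [0.956834]): 0.870263 × 0.956834 = 0.832697
Parallel (A and [0.832697]): 1 − (1 − 0.950028)(1 − 0.832697) = 0.9916

0.9916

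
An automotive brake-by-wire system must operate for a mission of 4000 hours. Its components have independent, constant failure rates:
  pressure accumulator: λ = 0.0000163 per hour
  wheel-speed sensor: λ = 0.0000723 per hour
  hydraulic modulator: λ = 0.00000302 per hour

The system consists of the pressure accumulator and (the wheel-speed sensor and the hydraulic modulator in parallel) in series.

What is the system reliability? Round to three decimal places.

R(pressure accumulator) = exp(−0.0000163 × 4000) = 0.93688
R(wheel-speed sensor) = exp(−0.0000723 × 4000) = 0.74886
R(hydraulic modulator) = exp(−0.00000302 × 4000) = 0.98799
Parallel (wheel-speed sensor and hydraulic modulator): 1 − (1 − 0.74886)(1 − 0.98799) = 0.99698
Series (pressure accumulator and [0.99698]): 0.93688 × 0.99698 = 0.934

0.934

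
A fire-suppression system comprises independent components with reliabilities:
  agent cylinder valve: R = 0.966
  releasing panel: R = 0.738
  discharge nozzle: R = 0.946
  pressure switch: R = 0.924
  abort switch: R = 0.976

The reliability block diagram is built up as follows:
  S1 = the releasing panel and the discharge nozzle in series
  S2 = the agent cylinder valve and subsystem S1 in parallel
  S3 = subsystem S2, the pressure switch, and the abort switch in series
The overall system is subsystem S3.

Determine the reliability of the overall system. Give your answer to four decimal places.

0.8926

Series (releasing panel and discharge nozzle): 0.738000 × 0.946000 = 0.698148
Parallel (agent cylinder valve and [0.698148]): 1 − (1 − 0.966000)(1 − 0.698148) = 0.989737
Series ([0.989737], pressure switch, and abort switch): 0.989737 × 0.924000 × 0.976000 = 0.8926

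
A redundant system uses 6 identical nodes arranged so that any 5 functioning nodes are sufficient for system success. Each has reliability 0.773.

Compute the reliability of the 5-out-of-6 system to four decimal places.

R = Σ_{i=5}^{6} C(6,i) p^i (1−p)^{6−i} with p = 0.773
C(6,5)·0.773^5·0.227^1 = 0.375902
C(6,6)·0.773^6·0.227^0 = 0.213342
Sum = 0.5892

0.5892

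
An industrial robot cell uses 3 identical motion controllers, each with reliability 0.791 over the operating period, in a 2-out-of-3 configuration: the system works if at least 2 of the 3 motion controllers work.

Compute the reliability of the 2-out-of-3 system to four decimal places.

R = Σ_{i=2}^{3} C(3,i) p^i (1−p)^{3−i} with p = 0.791
C(3,2)·0.791^2·0.209^1 = 0.392302
C(3,3)·0.791^3·0.209^0 = 0.494914
Sum = 0.8872

0.8872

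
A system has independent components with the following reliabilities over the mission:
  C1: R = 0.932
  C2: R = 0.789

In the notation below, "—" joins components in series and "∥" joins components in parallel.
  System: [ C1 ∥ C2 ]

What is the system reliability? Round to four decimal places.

Parallel (C1 and C2): 1 − (1 − 0.932000)(1 − 0.789000) = 0.9857

0.9857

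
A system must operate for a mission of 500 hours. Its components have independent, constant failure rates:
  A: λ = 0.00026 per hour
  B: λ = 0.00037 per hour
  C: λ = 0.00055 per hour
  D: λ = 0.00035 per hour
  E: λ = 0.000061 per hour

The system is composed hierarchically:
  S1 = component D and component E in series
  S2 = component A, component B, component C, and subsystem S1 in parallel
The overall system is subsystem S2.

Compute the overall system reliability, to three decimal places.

R(A) = exp(−0.00026 × 500) = 0.87810
R(B) = exp(−0.00037 × 500) = 0.83110
R(C) = exp(−0.00055 × 500) = 0.75957
R(D) = exp(−0.00035 × 500) = 0.83946
R(E) = exp(−0.000061 × 500) = 0.96996
Series (D and E): 0.83946 × 0.96996 = 0.81424
Parallel (A, B, C, and [0.81424]): 1 − (1 − 0.87810)(1 − 0.83110)(1 − 0.75957)(1 − 0.81424) = 0.999

0.999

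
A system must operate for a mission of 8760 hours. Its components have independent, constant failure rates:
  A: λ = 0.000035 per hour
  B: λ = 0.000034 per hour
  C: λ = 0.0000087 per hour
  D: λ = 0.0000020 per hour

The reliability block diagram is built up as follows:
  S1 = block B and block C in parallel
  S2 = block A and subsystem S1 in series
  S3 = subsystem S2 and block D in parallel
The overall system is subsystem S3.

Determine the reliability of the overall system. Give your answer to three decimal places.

R(A) = exp(−0.000035 × 8760) = 0.73594
R(B) = exp(−0.000034 × 8760) = 0.74242
R(C) = exp(−0.0000087 × 8760) = 0.92662
R(D) = exp(−0.0000020 × 8760) = 0.98263
Parallel (B and C): 1 − (1 − 0.74242)(1 − 0.92662) = 0.98110
Series (A and [0.98110]): 0.73594 × 0.98110 = 0.72203
Parallel ([0.72203] and D): 1 − (1 − 0.72203)(1 − 0.98263) = 0.995

0.995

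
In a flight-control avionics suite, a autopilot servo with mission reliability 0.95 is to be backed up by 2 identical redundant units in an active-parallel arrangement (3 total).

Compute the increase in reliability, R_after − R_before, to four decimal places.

0.0499

R_before = 0.95
R_after = 1 − (1 − 0.95)^3 = 0.9999
ΔR = 0.9999 − 0.95 = 0.0499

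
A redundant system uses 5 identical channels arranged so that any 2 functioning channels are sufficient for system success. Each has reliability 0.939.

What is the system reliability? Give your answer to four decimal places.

R = Σ_{i=2}^{5} C(5,i) p^i (1−p)^{5−i} with p = 0.939
C(5,2)·0.939^2·0.061^3 = 0.002001
C(5,3)·0.939^3·0.061^2 = 0.030807
C(5,4)·0.939^4·0.061^1 = 0.237117
C(5,5)·0.939^5·0.061^0 = 0.730009
Sum = 0.9999

0.9999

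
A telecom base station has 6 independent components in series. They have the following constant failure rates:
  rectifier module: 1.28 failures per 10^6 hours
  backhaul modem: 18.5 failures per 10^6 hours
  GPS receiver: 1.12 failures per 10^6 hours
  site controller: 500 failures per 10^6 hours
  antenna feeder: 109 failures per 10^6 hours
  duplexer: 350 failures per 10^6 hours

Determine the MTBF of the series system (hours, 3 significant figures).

1020

Series of exponential components: λ_sys = Σ λ_i
λ_sys = 0.00000128 + 0.0000185 + 0.00000112 + 0.000500 + 0.000109 + 0.000350 = 9.7990e-04 /h
MTBF = 1 / λ_sys = 1020 h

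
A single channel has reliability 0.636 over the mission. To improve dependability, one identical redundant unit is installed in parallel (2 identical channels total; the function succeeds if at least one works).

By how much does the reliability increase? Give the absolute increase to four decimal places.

0.2315

R_before = 0.636
R_after = 1 − (1 − 0.636)^2 = 0.8675
ΔR = 0.8675 − 0.636 = 0.2315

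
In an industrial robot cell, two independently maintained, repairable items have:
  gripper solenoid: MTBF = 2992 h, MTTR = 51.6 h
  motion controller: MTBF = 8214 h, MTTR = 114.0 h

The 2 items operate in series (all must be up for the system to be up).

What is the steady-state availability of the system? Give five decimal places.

A(gripper solenoid) = MTBF/(MTBF+MTTR) = 2992/(2992+51.6) = 0.983046
A(motion controller) = MTBF/(MTBF+MTTR) = 8214/(8214+114.0) = 0.986311
Series availability: 0.983046 × 0.986311 = 0.96959

0.96959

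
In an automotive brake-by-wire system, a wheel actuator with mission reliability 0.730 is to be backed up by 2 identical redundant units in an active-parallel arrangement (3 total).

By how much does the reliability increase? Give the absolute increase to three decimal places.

R_before = 0.730
R_after = 1 − (1 − 0.730)^3 = 0.980
ΔR = 0.980 − 0.730 = 0.250

0.250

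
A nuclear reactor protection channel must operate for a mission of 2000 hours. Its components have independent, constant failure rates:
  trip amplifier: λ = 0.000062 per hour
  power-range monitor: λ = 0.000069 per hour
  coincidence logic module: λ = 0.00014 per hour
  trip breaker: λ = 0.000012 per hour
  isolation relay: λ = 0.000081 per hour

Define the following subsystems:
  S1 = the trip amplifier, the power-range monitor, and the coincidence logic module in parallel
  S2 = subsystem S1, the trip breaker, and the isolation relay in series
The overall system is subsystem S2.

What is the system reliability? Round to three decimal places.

R(trip amplifier) = exp(−0.000062 × 2000) = 0.88338
R(power-range monitor) = exp(−0.000069 × 2000) = 0.87110
R(coincidence logic module) = exp(−0.00014 × 2000) = 0.75578
R(trip breaker) = exp(−0.000012 × 2000) = 0.97629
R(isolation relay) = exp(−0.000081 × 2000) = 0.85044
Parallel (trip amplifier, power-range monitor, and coincidence logic module): 1 − (1 − 0.88338)(1 − 0.87110)(1 − 0.75578) = 0.99633
Series ([0.99633], trip breaker, and isolation relay): 0.99633 × 0.97629 × 0.85044 = 0.827

0.827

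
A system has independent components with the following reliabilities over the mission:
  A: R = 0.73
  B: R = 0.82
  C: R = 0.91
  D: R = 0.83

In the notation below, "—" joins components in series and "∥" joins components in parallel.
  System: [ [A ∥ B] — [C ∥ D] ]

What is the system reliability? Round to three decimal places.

0.937

Parallel (A and B): 1 − (1 − 0.73000)(1 − 0.82000) = 0.95140
Parallel (C and D): 1 − (1 − 0.91000)(1 − 0.83000) = 0.98470
Series ([0.95140] and [0.98470]): 0.95140 × 0.98470 = 0.937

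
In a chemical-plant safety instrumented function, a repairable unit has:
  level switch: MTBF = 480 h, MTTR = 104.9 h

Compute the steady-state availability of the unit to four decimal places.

A(level switch) = MTBF/(MTBF+MTTR) = 480/(480+104.9) = 0.8207

0.8207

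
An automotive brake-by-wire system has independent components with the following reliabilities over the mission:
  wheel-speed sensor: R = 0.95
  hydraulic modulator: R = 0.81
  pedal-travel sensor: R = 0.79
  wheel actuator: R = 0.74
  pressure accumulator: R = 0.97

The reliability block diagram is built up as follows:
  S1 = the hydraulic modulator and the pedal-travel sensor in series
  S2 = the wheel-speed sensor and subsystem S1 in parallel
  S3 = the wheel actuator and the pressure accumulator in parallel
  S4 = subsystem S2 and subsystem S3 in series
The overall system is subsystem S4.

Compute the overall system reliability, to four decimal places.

0.9743

Series (hydraulic modulator and pedal-travel sensor): 0.810000 × 0.790000 = 0.639900
Parallel (wheel-speed sensor and [0.639900]): 1 − (1 − 0.950000)(1 − 0.639900) = 0.981995
Parallel (wheel actuator and pressure accumulator): 1 − (1 − 0.740000)(1 − 0.970000) = 0.992200
Series ([0.981995] and [0.992200]): 0.981995 × 0.992200 = 0.9743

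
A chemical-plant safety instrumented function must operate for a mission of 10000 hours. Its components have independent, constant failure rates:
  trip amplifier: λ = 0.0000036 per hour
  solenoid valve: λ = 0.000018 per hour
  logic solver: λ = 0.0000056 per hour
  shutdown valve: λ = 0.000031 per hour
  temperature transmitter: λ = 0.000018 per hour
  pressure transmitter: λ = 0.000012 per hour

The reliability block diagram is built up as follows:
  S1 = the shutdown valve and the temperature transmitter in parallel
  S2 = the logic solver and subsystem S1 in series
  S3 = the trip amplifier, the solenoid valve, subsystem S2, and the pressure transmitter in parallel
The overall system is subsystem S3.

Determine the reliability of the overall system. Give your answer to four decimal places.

R(trip amplifier) = exp(−0.0000036 × 10000) = 0.964640
R(solenoid valve) = exp(−0.000018 × 10000) = 0.835270
R(logic solver) = exp(−0.0000056 × 10000) = 0.945539
R(shutdown valve) = exp(−0.000031 × 10000) = 0.733447
R(temperature transmitter) = exp(−0.000018 × 10000) = 0.835270
R(pressure transmitter) = exp(−0.000012 × 10000) = 0.886920
Parallel (shutdown valve and temperature transmitter): 1 − (1 − 0.733447)(1 − 0.835270) = 0.956091
Series (logic solver and [0.956091]): 0.945539 × 0.956091 = 0.904021
Parallel (trip amplifier, solenoid valve, [0.904021], and pressure transmitter): 1 − (1 − 0.964640)(1 − 0.835270)(1 − 0.904021)(1 − 0.886920) = 0.9999

0.9999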